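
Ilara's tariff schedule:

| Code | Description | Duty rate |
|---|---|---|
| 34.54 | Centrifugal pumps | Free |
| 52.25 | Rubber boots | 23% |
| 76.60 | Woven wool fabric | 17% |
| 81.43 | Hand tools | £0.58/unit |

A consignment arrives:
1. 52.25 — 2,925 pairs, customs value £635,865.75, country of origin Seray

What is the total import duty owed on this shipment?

£146,249.12

Line 1 (52.25, Seray, 2,925 pairs, £635,865.75):
Base rate for 52.25 is 23%.
Duty = £635,865.75 × 23% = £146,249.12.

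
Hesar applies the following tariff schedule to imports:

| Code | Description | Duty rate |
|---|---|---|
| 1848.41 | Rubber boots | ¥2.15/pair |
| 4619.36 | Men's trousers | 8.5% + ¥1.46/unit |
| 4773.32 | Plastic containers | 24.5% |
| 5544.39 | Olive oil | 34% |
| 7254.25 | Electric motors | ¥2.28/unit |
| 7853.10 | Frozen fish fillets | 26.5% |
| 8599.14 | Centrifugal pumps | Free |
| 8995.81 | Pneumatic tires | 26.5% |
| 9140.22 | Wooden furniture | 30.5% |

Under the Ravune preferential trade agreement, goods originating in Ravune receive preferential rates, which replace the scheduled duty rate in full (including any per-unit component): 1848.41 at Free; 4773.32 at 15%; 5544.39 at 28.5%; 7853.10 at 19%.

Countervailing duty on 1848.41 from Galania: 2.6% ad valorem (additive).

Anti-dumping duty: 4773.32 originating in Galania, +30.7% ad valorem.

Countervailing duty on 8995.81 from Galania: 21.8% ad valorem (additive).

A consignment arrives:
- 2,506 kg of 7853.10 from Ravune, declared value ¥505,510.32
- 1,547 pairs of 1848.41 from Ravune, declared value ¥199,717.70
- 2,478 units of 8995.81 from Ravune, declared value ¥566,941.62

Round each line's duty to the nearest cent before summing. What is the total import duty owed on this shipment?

¥246,286.49

Line 1 (7853.10, Ravune, 2,506 kg, ¥505,510.32):
Base rate for 7853.10 is 26.5%.
Origin Ravune qualifies under the Hesar–Ravune agreement and 7853.10 is covered: preferential rate 19% applies instead.
Duty = ¥505,510.32 × 19% = ¥96,046.96.
Line 2 (1848.41, Ravune, 1,547 pairs, ¥199,717.70):
Base rate for 1848.41 is ¥2.15/pair.
Origin Ravune qualifies under the Hesar–Ravune agreement and 1848.41 is covered: preferential rate Free applies instead.
The additional-duty order on 1848.41 targets Galania, not Ravune; it does not apply.
Duty = ¥199,717.70 × 0% = ¥0.00.
Line 3 (8995.81, Ravune, 2,478 units, ¥566,941.62):
Base rate for 8995.81 is 26.5%.
Origin Ravune is the FTA partner but 8995.81 is not on the preference list; base rate stands.
The additional-duty order on 8995.81 targets Galania, not Ravune; it does not apply.
Duty = ¥566,941.62 × 26.5% = ¥150,239.53.
Total = ¥96,046.96 + ¥0.00 + ¥150,239.53 = ¥246,286.49.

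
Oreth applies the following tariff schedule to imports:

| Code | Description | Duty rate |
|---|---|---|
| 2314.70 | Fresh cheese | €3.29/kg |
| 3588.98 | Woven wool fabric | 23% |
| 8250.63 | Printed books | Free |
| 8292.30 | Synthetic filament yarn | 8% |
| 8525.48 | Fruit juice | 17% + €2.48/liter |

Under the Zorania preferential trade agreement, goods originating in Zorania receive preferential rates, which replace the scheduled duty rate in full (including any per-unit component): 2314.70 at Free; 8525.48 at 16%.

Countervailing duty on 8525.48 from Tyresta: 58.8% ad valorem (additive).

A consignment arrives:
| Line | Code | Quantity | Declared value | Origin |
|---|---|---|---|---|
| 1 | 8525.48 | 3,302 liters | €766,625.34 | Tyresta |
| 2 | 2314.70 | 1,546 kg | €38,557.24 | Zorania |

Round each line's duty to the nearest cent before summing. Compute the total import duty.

Line 1 (8525.48, Tyresta, 3,302 liters, €766,625.34):
Base rate for 8525.48 is 17% + €2.48/liter.
8525.48 has an FTA preferential rate, but origin Tyresta is not Zorania; base rate stands.
Additional duty on 8525.48 from Tyresta: +58.8%. Applied ad valorem rate: 17% + 58.8% = 75.8%.
Duty = €766,625.34 × 75.8% + 3,302 × €2.48 = €589,290.97.
Line 2 (2314.70, Zorania, 1,546 kg, €38,557.24):
Base rate for 2314.70 is €3.29/kg.
Origin Zorania qualifies under the Oreth–Zorania agreement and 2314.70 is covered: preferential rate Free applies instead.
Duty = €38,557.24 × 0% = €0.00.
Total = €589,290.97 + €0.00 = €589,290.97.

€589,290.97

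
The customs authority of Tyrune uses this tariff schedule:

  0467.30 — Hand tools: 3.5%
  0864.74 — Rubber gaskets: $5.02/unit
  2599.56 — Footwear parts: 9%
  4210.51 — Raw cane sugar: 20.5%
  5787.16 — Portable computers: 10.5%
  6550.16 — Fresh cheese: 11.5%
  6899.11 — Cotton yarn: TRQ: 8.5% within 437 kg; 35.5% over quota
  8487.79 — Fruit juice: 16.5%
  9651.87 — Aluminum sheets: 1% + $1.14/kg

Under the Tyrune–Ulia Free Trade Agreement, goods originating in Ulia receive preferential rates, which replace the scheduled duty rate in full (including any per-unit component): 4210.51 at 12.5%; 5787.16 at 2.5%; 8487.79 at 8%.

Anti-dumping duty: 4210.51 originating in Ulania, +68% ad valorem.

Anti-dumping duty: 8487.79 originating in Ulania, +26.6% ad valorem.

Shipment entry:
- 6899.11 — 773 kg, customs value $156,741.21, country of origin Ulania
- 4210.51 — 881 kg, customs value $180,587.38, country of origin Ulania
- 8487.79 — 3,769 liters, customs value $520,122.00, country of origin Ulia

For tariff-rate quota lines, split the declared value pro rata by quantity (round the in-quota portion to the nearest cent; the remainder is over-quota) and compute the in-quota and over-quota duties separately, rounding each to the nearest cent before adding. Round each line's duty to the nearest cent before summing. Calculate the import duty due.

Line 1 (6899.11, Ulania, 773 kg, $156,741.21):
Code 6899.11 is under a tariff-rate quota (threshold 437 kg). In-quota: 437 kg at 8.5%; over-quota: 336 kg at 35.5%.
Pro-rata value split: in-quota = $156,741.21 × 437/773 = $88,610.49; over-quota = $156,741.21 − $88,610.49 = $68,130.72.
In-quota duty = $88,610.49 × 8.5% = $7,531.89. Over-quota duty = $68,130.72 × 35.5% = $24,186.41.
Line duty = $7,531.89 + $24,186.41 = $31,718.30.
Line 2 (4210.51, Ulania, 881 kg, $180,587.38):
Base rate for 4210.51 is 20.5%.
4210.51 has an FTA preferential rate, but origin Ulania is not Ulia; base rate stands.
Additional duty on 4210.51 from Ulania: +68%. Applied ad valorem rate: 20.5% + 68% = 88.5%.
Duty = $180,587.38 × 88.5% = $159,819.83.
Line 3 (8487.79, Ulia, 3,769 liters, $520,122.00):
Base rate for 8487.79 is 16.5%.
Origin Ulia qualifies under the Tyrune–Ulia agreement and 8487.79 is covered: preferential rate 8% applies instead.
The additional-duty order on 8487.79 targets Ulania, not Ulia; it does not apply.
Duty = $520,122.00 × 8% = $41,609.76.
Total = $31,718.30 + $159,819.83 + $41,609.76 = $233,147.89.

$233,147.89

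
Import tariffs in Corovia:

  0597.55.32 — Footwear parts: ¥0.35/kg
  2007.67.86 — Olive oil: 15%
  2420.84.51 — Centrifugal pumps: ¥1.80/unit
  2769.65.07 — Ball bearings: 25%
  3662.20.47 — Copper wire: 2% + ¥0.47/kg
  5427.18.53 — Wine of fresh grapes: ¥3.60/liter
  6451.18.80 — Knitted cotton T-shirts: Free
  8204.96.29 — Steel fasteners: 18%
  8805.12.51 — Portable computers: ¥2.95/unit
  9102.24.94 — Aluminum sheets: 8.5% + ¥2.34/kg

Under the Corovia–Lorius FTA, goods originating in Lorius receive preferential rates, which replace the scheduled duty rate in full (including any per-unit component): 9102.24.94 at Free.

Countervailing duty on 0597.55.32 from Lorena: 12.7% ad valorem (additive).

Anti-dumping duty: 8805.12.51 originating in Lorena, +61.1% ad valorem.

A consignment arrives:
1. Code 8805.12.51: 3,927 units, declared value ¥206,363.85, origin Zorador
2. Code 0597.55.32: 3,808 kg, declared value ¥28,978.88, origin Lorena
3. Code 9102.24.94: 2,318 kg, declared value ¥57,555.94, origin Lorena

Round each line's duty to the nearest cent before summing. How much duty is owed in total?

¥26,914.14

Line 1 (8805.12.51, Zorador, 3,927 units, ¥206,363.85):
Base rate for 8805.12.51 is ¥2.95/unit.
The additional-duty order on 8805.12.51 targets Lorena, not Zorador; it does not apply.
Duty = 3,927 × ¥2.95 = ¥11,584.65.
Line 2 (0597.55.32, Lorena, 3,808 kg, ¥28,978.88):
Base rate for 0597.55.32 is ¥0.35/kg.
Additional duty on 0597.55.32 from Lorena: +12.7% ad valorem. Applied ad valorem rate = 12.7%.
Duty = ¥28,978.88 × 12.7% + 3,808 × ¥0.35 = ¥5,013.12.
Line 3 (9102.24.94, Lorena, 2,318 kg, ¥57,555.94):
Base rate for 9102.24.94 is 8.5% + ¥2.34/kg.
9102.24.94 has an FTA preferential rate, but origin Lorena is not Lorius; base rate stands.
Duty = ¥57,555.94 × 8.5% + 2,318 × ¥2.34 = ¥10,316.37.
Total = ¥11,584.65 + ¥5,013.12 + ¥10,316.37 = ¥26,914.14.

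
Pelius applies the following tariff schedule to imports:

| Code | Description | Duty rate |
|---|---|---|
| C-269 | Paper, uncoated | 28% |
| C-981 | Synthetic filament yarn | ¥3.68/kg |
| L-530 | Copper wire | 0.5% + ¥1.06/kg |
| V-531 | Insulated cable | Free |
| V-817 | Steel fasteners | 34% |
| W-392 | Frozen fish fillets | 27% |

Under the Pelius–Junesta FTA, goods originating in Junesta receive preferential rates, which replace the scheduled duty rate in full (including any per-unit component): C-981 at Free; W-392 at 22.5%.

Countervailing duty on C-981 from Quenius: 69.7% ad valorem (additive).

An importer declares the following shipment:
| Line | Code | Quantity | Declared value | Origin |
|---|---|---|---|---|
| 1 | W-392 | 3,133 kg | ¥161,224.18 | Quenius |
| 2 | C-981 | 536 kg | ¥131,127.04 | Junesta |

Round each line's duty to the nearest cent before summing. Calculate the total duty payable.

¥43,530.53

Line 1 (W-392, Quenius, 3,133 kg, ¥161,224.18):
Base rate for W-392 is 27%.
W-392 has an FTA preferential rate, but origin Quenius is not Junesta; base rate stands.
Duty = ¥161,224.18 × 27% = ¥43,530.53.
Line 2 (C-981, Junesta, 536 kg, ¥131,127.04):
Base rate for C-981 is ¥3.68/kg.
Origin Junesta qualifies under the Pelius–Junesta agreement and C-981 is covered: preferential rate Free applies instead.
The additional-duty order on C-981 targets Quenius, not Junesta; it does not apply.
Duty = ¥131,127.04 × 0% = ¥0.00.
Total = ¥43,530.53 + ¥0.00 = ¥43,530.53.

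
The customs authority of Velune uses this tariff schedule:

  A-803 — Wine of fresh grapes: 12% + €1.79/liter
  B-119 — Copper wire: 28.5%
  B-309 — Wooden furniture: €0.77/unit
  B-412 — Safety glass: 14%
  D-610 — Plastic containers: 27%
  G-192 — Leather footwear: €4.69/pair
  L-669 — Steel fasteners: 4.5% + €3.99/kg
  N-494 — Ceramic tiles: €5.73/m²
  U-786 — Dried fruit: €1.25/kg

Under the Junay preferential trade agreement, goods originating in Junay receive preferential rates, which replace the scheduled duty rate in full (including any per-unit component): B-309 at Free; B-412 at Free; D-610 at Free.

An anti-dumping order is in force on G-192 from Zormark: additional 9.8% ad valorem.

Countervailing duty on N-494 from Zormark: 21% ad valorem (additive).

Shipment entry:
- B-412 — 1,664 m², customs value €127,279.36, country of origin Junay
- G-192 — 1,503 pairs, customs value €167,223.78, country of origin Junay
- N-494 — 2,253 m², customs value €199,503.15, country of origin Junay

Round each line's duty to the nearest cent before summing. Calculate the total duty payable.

Line 1 (B-412, Junay, 1,664 m², €127,279.36):
Base rate for B-412 is 14%.
Origin Junay qualifies under the Velune–Junay agreement and B-412 is covered: preferential rate Free applies instead.
Duty = €127,279.36 × 0% = €0.00.
Line 2 (G-192, Junay, 1,503 pairs, €167,223.78):
Base rate for G-192 is €4.69/pair.
Origin Junay is the FTA partner but G-192 is not on the preference list; base rate stands.
The additional-duty order on G-192 targets Zormark, not Junay; it does not apply.
Duty = 1,503 × €4.69 = €7,049.07.
Line 3 (N-494, Junay, 2,253 m², €199,503.15):
Base rate for N-494 is €5.73/m².
Origin Junay is the FTA partner but N-494 is not on the preference list; base rate stands.
The additional-duty order on N-494 targets Zormark, not Junay; it does not apply.
Duty = 2,253 × €5.73 = €12,909.69.
Total = €0.00 + €7,049.07 + €12,909.69 = €19,958.76.

€19,958.76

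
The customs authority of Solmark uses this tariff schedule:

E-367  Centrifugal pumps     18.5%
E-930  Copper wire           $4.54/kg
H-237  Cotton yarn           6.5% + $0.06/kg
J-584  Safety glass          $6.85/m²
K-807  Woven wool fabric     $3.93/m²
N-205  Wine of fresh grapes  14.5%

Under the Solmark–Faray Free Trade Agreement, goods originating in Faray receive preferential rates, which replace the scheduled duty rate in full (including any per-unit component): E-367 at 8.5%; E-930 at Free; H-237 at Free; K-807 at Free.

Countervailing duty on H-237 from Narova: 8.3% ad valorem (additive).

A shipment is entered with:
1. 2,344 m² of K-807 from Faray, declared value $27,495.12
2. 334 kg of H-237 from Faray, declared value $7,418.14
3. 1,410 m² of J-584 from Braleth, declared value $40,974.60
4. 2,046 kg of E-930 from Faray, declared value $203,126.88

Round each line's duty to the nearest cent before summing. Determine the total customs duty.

$9,658.50

Line 1 (K-807, Faray, 2,344 m², $27,495.12):
Base rate for K-807 is $3.93/m².
Origin Faray qualifies under the Solmark–Faray agreement and K-807 is covered: preferential rate Free applies instead.
Duty = $27,495.12 × 0% = $0.00.
Line 2 (H-237, Faray, 334 kg, $7,418.14):
Base rate for H-237 is 6.5% + $0.06/kg.
Origin Faray qualifies under the Solmark–Faray agreement and H-237 is covered: preferential rate Free applies instead.
The additional-duty order on H-237 targets Narova, not Faray; it does not apply.
Duty = $7,418.14 × 0% = $0.00.
Line 3 (J-584, Braleth, 1,410 m², $40,974.60):
Base rate for J-584 is $6.85/m².
Duty = 1,410 × $6.85 = $9,658.50.
Line 4 (E-930, Faray, 2,046 kg, $203,126.88):
Base rate for E-930 is $4.54/kg.
Origin Faray qualifies under the Solmark–Faray agreement and E-930 is covered: preferential rate Free applies instead.
Duty = $203,126.88 × 0% = $0.00.
Total = $0.00 + $0.00 + $9,658.50 + $0.00 = $9,658.50.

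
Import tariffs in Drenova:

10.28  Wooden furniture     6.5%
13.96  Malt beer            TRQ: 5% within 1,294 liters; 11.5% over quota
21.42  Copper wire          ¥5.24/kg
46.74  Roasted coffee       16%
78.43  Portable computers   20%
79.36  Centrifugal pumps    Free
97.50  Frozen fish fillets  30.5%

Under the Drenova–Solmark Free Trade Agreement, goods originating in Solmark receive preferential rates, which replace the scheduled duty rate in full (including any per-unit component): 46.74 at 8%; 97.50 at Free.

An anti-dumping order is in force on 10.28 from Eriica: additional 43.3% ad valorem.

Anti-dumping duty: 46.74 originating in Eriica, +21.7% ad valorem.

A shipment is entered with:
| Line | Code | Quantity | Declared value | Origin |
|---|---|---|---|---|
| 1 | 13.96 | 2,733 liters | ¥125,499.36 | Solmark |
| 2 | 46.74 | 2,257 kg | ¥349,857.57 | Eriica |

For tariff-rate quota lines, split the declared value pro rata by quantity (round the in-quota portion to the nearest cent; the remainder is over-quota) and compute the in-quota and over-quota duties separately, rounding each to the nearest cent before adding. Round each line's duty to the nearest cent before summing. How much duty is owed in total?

Line 1 (13.96, Solmark, 2,733 liters, ¥125,499.36):
Code 13.96 is under a tariff-rate quota (threshold 1,294 liters). In-quota: 1,294 liters at 5%; over-quota: 1,439 liters at 11.5%.
Pro-rata value split: in-quota = ¥125,499.36 × 1,294/2,733 = ¥59,420.48; over-quota = ¥125,499.36 − ¥59,420.48 = ¥66,078.88.
In-quota duty = ¥59,420.48 × 5% = ¥2,971.02. Over-quota duty = ¥66,078.88 × 11.5% = ¥7,599.07.
Line duty = ¥2,971.02 + ¥7,599.07 = ¥10,570.09.
Line 2 (46.74, Eriica, 2,257 kg, ¥349,857.57):
Base rate for 46.74 is 16%.
46.74 has an FTA preferential rate, but origin Eriica is not Solmark; base rate stands.
Additional duty on 46.74 from Eriica: +21.7%. Applied ad valorem rate: 16% + 21.7% = 37.7%.
Duty = ¥349,857.57 × 37.7% = ¥131,896.30.
Total = ¥10,570.09 + ¥131,896.30 = ¥142,466.39.

¥142,466.39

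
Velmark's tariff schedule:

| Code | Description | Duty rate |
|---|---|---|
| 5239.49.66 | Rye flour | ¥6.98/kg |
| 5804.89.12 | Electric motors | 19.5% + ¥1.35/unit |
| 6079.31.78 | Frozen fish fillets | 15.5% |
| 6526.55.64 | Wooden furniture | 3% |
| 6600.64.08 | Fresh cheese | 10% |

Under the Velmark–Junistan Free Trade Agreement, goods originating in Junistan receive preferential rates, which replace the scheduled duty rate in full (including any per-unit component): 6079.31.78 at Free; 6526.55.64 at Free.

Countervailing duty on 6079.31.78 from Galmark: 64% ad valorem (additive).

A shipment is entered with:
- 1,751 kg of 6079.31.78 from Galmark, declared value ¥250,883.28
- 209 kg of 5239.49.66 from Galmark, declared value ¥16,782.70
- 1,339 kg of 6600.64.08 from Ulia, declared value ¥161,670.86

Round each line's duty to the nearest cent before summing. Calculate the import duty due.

¥217,078.12

Line 1 (6079.31.78, Galmark, 1,751 kg, ¥250,883.28):
Base rate for 6079.31.78 is 15.5%.
6079.31.78 has an FTA preferential rate, but origin Galmark is not Junistan; base rate stands.
Additional duty on 6079.31.78 from Galmark: +64%. Applied ad valorem rate: 15.5% + 64% = 79.5%.
Duty = ¥250,883.28 × 79.5% = ¥199,452.21.
Line 2 (5239.49.66, Galmark, 209 kg, ¥16,782.70):
Base rate for 5239.49.66 is ¥6.98/kg.
Duty = 209 × ¥6.98 = ¥1,458.82.
Line 3 (6600.64.08, Ulia, 1,339 kg, ¥161,670.86):
Base rate for 6600.64.08 is 10%.
Duty = ¥161,670.86 × 10% = ¥16,167.09.
Total = ¥199,452.21 + ¥1,458.82 + ¥16,167.09 = ¥217,078.12.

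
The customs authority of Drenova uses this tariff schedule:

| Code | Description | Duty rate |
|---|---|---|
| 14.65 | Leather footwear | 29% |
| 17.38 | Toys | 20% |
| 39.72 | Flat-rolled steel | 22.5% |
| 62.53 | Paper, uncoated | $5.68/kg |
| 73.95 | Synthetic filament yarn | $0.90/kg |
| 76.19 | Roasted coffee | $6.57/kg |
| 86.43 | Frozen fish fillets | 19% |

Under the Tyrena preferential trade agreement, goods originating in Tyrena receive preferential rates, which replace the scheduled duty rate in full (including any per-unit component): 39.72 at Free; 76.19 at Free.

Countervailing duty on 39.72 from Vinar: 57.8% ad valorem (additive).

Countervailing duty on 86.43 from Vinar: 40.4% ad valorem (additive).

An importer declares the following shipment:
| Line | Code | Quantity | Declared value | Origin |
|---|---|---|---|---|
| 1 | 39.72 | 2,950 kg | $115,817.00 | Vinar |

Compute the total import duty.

$93,001.05

Line 1 (39.72, Vinar, 2,950 kg, $115,817.00):
Base rate for 39.72 is 22.5%.
39.72 has an FTA preferential rate, but origin Vinar is not Tyrena; base rate stands.
Additional duty on 39.72 from Vinar: +57.8%. Applied ad valorem rate: 22.5% + 57.8% = 80.3%.
Duty = $115,817.00 × 80.3% = $93,001.05.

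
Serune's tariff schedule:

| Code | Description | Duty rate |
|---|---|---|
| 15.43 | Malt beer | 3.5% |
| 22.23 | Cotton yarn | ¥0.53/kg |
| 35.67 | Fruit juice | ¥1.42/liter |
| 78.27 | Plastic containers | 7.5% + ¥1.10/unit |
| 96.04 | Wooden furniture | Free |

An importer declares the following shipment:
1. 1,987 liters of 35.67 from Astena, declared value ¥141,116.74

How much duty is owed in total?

¥2,821.54

Line 1 (35.67, Astena, 1,987 liters, ¥141,116.74):
Base rate for 35.67 is ¥1.42/liter.
Duty = 1,987 × ¥1.42 = ¥2,821.54.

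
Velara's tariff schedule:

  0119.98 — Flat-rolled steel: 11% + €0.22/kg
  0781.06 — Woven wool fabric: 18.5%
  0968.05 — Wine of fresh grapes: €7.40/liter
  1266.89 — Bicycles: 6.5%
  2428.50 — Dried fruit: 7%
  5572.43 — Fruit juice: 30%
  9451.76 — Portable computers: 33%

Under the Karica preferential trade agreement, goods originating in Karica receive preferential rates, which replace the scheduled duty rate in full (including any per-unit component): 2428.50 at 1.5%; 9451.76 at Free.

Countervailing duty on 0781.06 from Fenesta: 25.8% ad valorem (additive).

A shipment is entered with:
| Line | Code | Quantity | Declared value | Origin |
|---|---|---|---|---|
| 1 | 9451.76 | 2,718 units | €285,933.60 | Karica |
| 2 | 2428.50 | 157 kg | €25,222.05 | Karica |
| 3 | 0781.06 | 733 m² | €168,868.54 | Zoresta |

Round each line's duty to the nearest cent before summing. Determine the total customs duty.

€31,619.01

Line 1 (9451.76, Karica, 2,718 units, €285,933.60):
Base rate for 9451.76 is 33%.
Origin Karica qualifies under the Velara–Karica agreement and 9451.76 is covered: preferential rate Free applies instead.
Duty = €285,933.60 × 0% = €0.00.
Line 2 (2428.50, Karica, 157 kg, €25,222.05):
Base rate for 2428.50 is 7%.
Origin Karica qualifies under the Velara–Karica agreement and 2428.50 is covered: preferential rate 1.5% applies instead.
Duty = €25,222.05 × 1.5% = €378.33.
Line 3 (0781.06, Zoresta, 733 m², €168,868.54):
Base rate for 0781.06 is 18.5%.
The additional-duty order on 0781.06 targets Fenesta, not Zoresta; it does not apply.
Duty = €168,868.54 × 18.5% = €31,240.68.
Total = €0.00 + €378.33 + €31,240.68 = €31,619.01.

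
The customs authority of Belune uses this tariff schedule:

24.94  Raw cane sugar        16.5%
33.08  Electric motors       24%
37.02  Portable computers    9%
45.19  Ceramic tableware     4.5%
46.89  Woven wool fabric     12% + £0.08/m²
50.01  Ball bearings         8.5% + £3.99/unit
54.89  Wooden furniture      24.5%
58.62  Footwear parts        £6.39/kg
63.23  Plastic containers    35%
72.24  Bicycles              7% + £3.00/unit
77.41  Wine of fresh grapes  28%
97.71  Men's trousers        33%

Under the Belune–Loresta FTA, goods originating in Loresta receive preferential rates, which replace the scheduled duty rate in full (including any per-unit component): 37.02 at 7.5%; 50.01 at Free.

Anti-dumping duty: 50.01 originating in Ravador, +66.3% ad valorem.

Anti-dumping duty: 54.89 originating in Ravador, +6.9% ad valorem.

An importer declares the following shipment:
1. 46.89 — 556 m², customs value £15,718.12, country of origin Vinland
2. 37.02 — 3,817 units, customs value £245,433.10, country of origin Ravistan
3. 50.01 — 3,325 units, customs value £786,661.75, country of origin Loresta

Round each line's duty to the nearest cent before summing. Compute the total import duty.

£24,019.63

Line 1 (46.89, Vinland, 556 m², £15,718.12):
Base rate for 46.89 is 12% + £0.08/m².
Duty = £15,718.12 × 12% + 556 × £0.08 = £1,930.65.
Line 2 (37.02, Ravistan, 3,817 units, £245,433.10):
Base rate for 37.02 is 9%.
37.02 has an FTA preferential rate, but origin Ravistan is not Loresta; base rate stands.
Duty = £245,433.10 × 9% = £22,088.98.
Line 3 (50.01, Loresta, 3,325 units, £786,661.75):
Base rate for 50.01 is 8.5% + £3.99/unit.
Origin Loresta qualifies under the Belune–Loresta agreement and 50.01 is covered: preferential rate Free applies instead.
The additional-duty order on 50.01 targets Ravador, not Loresta; it does not apply.
Duty = £786,661.75 × 0% = £0.00.
Total = £1,930.65 + £22,088.98 + £0.00 = £24,019.63.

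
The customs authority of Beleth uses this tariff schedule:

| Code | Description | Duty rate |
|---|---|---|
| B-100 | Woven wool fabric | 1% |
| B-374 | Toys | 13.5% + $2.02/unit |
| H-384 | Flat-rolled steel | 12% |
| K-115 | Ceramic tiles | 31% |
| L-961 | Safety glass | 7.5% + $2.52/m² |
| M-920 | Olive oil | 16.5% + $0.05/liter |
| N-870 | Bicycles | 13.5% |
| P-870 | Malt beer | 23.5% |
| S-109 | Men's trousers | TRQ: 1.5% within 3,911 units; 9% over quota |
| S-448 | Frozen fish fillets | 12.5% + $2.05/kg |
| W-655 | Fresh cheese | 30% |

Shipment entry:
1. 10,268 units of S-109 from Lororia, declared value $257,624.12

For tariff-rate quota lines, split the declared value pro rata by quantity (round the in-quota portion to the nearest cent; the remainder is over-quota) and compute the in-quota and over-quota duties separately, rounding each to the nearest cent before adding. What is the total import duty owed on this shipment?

Line 1 (S-109, Lororia, 10,268 units, $257,624.12):
Code S-109 is under a tariff-rate quota (threshold 3,911 units). In-quota: 3,911 units at 1.5%; over-quota: 6,357 units at 9%.
Pro-rata value split: in-quota = $257,624.12 × 3,911/10,268 = $98,126.99; over-quota = $257,624.12 − $98,126.99 = $159,497.13.
In-quota duty = $98,126.99 × 1.5% = $1,471.90. Over-quota duty = $159,497.13 × 9% = $14,354.74.
Line duty = $1,471.90 + $14,354.74 = $15,826.64.

$15,826.64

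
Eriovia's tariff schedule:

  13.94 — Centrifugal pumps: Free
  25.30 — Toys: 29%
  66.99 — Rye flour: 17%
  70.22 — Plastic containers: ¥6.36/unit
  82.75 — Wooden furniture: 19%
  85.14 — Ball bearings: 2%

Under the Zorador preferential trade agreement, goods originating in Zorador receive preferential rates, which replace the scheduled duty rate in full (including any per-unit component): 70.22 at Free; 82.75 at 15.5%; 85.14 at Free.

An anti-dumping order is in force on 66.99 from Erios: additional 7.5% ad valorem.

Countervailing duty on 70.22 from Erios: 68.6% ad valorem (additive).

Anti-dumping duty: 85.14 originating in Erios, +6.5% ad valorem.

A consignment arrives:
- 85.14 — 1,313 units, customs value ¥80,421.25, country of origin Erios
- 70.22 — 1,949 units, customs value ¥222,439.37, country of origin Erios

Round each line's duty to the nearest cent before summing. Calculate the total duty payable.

¥171,824.86

Line 1 (85.14, Erios, 1,313 units, ¥80,421.25):
Base rate for 85.14 is 2%.
85.14 has an FTA preferential rate, but origin Erios is not Zorador; base rate stands.
Additional duty on 85.14 from Erios: +6.5%. Applied ad valorem rate: 2% + 6.5% = 8.5%.
Duty = ¥80,421.25 × 8.5% = ¥6,835.81.
Line 2 (70.22, Erios, 1,949 units, ¥222,439.37):
Base rate for 70.22 is ¥6.36/unit.
70.22 has an FTA preferential rate, but origin Erios is not Zorador; base rate stands.
Additional duty on 70.22 from Erios: +68.6% ad valorem. Applied ad valorem rate = 68.6%.
Duty = ¥222,439.37 × 68.6% + 1,949 × ¥6.36 = ¥164,989.05.
Total = ¥6,835.81 + ¥164,989.05 = ¥171,824.86.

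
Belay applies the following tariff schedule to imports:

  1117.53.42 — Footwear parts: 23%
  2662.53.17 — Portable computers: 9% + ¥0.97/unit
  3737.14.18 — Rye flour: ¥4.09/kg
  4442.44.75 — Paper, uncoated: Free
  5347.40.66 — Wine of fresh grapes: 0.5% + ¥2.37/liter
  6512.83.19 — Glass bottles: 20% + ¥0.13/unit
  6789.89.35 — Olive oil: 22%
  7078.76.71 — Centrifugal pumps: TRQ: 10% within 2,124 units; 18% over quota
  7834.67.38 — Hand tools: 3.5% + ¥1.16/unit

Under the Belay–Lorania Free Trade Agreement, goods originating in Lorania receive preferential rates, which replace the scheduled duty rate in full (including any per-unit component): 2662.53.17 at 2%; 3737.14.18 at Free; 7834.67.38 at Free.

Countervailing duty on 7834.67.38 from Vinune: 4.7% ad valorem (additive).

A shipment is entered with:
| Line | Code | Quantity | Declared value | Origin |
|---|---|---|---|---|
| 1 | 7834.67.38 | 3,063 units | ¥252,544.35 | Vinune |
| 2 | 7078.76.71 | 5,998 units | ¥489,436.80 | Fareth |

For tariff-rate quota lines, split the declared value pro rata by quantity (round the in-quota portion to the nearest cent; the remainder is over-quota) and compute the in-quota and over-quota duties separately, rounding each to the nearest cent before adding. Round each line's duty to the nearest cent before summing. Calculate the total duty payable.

Line 1 (7834.67.38, Vinune, 3,063 units, ¥252,544.35):
Base rate for 7834.67.38 is 3.5% + ¥1.16/unit.
7834.67.38 has an FTA preferential rate, but origin Vinune is not Lorania; base rate stands.
Additional duty on 7834.67.38 from Vinune: +4.7%. Applied ad valorem rate: 3.5% + 4.7% = 8.2%.
Duty = ¥252,544.35 × 8.2% + 3,063 × ¥1.16 = ¥24,261.72.
Line 2 (7078.76.71, Fareth, 5,998 units, ¥489,436.80):
Code 7078.76.71 is under a tariff-rate quota (threshold 2,124 units). In-quota: 2,124 units at 10%; over-quota: 3,874 units at 18%.
Pro-rata value split: in-quota = ¥489,436.80 × 2,124/5,998 = ¥173,318.40; over-quota = ¥489,436.80 − ¥173,318.40 = ¥316,118.40.
In-quota duty = ¥173,318.40 × 10% = ¥17,331.84. Over-quota duty = ¥316,118.40 × 18% = ¥56,901.31.
Line duty = ¥17,331.84 + ¥56,901.31 = ¥74,233.15.
Total = ¥24,261.72 + ¥74,233.15 = ¥98,494.87.

¥98,494.87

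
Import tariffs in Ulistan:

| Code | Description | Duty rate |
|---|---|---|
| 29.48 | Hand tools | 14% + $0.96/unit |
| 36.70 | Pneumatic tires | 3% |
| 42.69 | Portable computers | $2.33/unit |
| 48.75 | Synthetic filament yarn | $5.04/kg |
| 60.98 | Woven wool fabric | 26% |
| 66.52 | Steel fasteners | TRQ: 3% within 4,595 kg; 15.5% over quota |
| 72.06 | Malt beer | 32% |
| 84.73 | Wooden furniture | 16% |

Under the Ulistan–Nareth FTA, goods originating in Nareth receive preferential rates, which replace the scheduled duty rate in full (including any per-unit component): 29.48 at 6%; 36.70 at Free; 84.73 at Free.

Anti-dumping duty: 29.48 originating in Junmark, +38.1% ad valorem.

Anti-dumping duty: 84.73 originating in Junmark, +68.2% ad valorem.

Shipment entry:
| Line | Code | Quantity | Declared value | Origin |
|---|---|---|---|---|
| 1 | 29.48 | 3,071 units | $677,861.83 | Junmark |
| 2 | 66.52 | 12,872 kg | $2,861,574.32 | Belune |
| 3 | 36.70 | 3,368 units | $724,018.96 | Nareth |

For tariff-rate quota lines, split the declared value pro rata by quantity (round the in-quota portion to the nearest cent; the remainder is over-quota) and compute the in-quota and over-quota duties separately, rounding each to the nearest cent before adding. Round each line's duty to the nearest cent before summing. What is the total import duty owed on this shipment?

Line 1 (29.48, Junmark, 3,071 units, $677,861.83):
Base rate for 29.48 is 14% + $0.96/unit.
29.48 has an FTA preferential rate, but origin Junmark is not Nareth; base rate stands.
Additional duty on 29.48 from Junmark: +38.1%. Applied ad valorem rate: 14% + 38.1% = 52.1%.
Duty = $677,861.83 × 52.1% + 3,071 × $0.96 = $356,114.17.
Line 2 (66.52, Belune, 12,872 kg, $2,861,574.32):
Code 66.52 is under a tariff-rate quota (threshold 4,595 kg). In-quota: 4,595 kg at 3%; over-quota: 8,277 kg at 15.5%.
Pro-rata value split: in-quota = $2,861,574.32 × 4,595/12,872 = $1,021,514.45; over-quota = $2,861,574.32 − $1,021,514.45 = $1,840,059.87.
In-quota duty = $1,021,514.45 × 3% = $30,645.43. Over-quota duty = $1,840,059.87 × 15.5% = $285,209.28.
Line duty = $30,645.43 + $285,209.28 = $315,854.71.
Line 3 (36.70, Nareth, 3,368 units, $724,018.96):
Base rate for 36.70 is 3%.
Origin Nareth qualifies under the Ulistan–Nareth agreement and 36.70 is covered: preferential rate Free applies instead.
Duty = $724,018.96 × 0% = $0.00.
Total = $356,114.17 + $315,854.71 + $0.00 = $671,968.88.

$671,968.88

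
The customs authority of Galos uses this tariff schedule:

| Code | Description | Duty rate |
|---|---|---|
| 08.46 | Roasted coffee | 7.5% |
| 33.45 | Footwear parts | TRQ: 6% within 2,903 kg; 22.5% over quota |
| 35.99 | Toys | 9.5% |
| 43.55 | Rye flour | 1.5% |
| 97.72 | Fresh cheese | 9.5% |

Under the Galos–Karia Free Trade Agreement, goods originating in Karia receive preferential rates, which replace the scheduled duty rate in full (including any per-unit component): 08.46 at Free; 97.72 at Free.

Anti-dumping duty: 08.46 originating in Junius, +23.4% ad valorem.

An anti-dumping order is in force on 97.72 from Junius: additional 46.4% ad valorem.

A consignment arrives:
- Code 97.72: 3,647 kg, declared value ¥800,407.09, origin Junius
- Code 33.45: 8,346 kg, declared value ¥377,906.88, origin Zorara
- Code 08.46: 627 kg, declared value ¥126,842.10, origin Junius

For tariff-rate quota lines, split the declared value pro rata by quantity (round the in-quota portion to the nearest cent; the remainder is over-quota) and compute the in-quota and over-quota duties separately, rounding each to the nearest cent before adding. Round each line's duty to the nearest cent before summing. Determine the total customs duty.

Line 1 (97.72, Junius, 3,647 kg, ¥800,407.09):
Base rate for 97.72 is 9.5%.
97.72 has an FTA preferential rate, but origin Junius is not Karia; base rate stands.
Additional duty on 97.72 from Junius: +46.4%. Applied ad valorem rate: 9.5% + 46.4% = 55.9%.
Duty = ¥800,407.09 × 55.9% = ¥447,427.56.
Line 2 (33.45, Zorara, 8,346 kg, ¥377,906.88):
Code 33.45 is under a tariff-rate quota (threshold 2,903 kg). In-quota: 2,903 kg at 6%; over-quota: 5,443 kg at 22.5%.
Pro-rata value split: in-quota = ¥377,906.88 × 2,903/8,346 = ¥131,447.84; over-quota = ¥377,906.88 − ¥131,447.84 = ¥246,459.04.
In-quota duty = ¥131,447.84 × 6% = ¥7,886.87. Over-quota duty = ¥246,459.04 × 22.5% = ¥55,453.28.
Line duty = ¥7,886.87 + ¥55,453.28 = ¥63,340.15.
Line 3 (08.46, Junius, 627 kg, ¥126,842.10):
Base rate for 08.46 is 7.5%.
08.46 has an FTA preferential rate, but origin Junius is not Karia; base rate stands.
Additional duty on 08.46 from Junius: +23.4%. Applied ad valorem rate: 7.5% + 23.4% = 30.9%.
Duty = ¥126,842.10 × 30.9% = ¥39,194.21.
Total = ¥447,427.56 + ¥63,340.15 + ¥39,194.21 = ¥549,961.92.

¥549,961.92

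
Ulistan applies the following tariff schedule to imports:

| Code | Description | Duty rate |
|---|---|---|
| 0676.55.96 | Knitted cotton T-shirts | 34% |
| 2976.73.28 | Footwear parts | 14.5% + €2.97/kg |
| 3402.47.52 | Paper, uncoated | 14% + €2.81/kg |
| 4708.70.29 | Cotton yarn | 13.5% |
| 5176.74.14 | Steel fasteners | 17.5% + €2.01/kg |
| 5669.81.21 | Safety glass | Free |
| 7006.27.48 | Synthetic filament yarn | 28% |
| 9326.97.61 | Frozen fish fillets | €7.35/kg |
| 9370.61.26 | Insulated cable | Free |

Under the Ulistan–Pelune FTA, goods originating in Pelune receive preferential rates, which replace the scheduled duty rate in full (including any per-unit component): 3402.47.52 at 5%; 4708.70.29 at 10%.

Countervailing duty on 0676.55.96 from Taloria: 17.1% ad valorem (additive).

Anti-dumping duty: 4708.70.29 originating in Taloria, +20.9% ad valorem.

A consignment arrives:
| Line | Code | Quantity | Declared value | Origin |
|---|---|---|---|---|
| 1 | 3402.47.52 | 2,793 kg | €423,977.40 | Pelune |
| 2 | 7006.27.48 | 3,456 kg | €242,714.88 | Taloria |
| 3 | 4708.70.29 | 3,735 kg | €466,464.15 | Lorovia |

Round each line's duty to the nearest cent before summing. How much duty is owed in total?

Line 1 (3402.47.52, Pelune, 2,793 kg, €423,977.40):
Base rate for 3402.47.52 is 14% + €2.81/kg.
Origin Pelune qualifies under the Ulistan–Pelune agreement and 3402.47.52 is covered: preferential rate 5% applies instead.
Duty = €423,977.40 × 5% = €21,198.87.
Line 2 (7006.27.48, Taloria, 3,456 kg, €242,714.88):
Base rate for 7006.27.48 is 28%.
Duty = €242,714.88 × 28% = €67,960.17.
Line 3 (4708.70.29, Lorovia, 3,735 kg, €466,464.15):
Base rate for 4708.70.29 is 13.5%.
4708.70.29 has an FTA preferential rate, but origin Lorovia is not Pelune; base rate stands.
The additional-duty order on 4708.70.29 targets Taloria, not Lorovia; it does not apply.
Duty = €466,464.15 × 13.5% = €62,972.66.
Total = €21,198.87 + €67,960.17 + €62,972.66 = €152,131.70.

€152,131.70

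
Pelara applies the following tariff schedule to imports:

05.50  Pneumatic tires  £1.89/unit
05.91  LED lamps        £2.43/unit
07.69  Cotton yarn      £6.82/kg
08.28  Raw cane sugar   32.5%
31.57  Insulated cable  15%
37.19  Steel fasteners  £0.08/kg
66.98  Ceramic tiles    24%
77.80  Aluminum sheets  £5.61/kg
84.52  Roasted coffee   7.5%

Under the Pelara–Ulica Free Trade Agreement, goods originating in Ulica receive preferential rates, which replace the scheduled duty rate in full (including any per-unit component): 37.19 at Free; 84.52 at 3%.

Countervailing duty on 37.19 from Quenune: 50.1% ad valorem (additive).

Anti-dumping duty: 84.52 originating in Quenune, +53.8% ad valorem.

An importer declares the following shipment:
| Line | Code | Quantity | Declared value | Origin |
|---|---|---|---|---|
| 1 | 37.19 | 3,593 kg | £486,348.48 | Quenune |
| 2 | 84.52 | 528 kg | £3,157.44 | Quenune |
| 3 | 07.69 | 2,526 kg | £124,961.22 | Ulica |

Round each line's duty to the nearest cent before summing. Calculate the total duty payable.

£263,110.86

Line 1 (37.19, Quenune, 3,593 kg, £486,348.48):
Base rate for 37.19 is £0.08/kg.
37.19 has an FTA preferential rate, but origin Quenune is not Ulica; base rate stands.
Additional duty on 37.19 from Quenune: +50.1% ad valorem. Applied ad valorem rate = 50.1%.
Duty = £486,348.48 × 50.1% + 3,593 × £0.08 = £243,948.03.
Line 2 (84.52, Quenune, 528 kg, £3,157.44):
Base rate for 84.52 is 7.5%.
84.52 has an FTA preferential rate, but origin Quenune is not Ulica; base rate stands.
Additional duty on 84.52 from Quenune: +53.8%. Applied ad valorem rate: 7.5% + 53.8% = 61.3%.
Duty = £3,157.44 × 61.3% = £1,935.51.
Line 3 (07.69, Ulica, 2,526 kg, £124,961.22):
Base rate for 07.69 is £6.82/kg.
Origin Ulica is the FTA partner but 07.69 is not on the preference list; base rate stands.
Duty = 2,526 × £6.82 = £17,227.32.
Total = £243,948.03 + £1,935.51 + £17,227.32 = £263,110.86.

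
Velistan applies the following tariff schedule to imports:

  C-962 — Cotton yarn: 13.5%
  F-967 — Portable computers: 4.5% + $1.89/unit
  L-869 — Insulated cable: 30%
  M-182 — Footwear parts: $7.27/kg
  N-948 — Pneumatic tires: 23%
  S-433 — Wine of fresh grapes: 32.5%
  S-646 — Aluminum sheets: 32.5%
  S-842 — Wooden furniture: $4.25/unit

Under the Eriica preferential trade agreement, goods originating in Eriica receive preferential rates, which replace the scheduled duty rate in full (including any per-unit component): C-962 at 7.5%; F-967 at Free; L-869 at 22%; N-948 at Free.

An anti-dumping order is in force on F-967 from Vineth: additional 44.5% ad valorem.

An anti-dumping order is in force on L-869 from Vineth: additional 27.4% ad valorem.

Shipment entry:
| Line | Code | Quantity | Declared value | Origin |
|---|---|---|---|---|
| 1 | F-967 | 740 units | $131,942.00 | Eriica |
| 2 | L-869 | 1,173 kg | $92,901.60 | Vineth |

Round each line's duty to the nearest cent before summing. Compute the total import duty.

$53,325.52

Line 1 (F-967, Eriica, 740 units, $131,942.00):
Base rate for F-967 is 4.5% + $1.89/unit.
Origin Eriica qualifies under the Velistan–Eriica agreement and F-967 is covered: preferential rate Free applies instead.
The additional-duty order on F-967 targets Vineth, not Eriica; it does not apply.
Duty = $131,942.00 × 0% = $0.00.
Line 2 (L-869, Vineth, 1,173 kg, $92,901.60):
Base rate for L-869 is 30%.
L-869 has an FTA preferential rate, but origin Vineth is not Eriica; base rate stands.
Additional duty on L-869 from Vineth: +27.4%. Applied ad valorem rate: 30% + 27.4% = 57.4%.
Duty = $92,901.60 × 57.4% = $53,325.52.
Total = $0.00 + $53,325.52 = $53,325.52.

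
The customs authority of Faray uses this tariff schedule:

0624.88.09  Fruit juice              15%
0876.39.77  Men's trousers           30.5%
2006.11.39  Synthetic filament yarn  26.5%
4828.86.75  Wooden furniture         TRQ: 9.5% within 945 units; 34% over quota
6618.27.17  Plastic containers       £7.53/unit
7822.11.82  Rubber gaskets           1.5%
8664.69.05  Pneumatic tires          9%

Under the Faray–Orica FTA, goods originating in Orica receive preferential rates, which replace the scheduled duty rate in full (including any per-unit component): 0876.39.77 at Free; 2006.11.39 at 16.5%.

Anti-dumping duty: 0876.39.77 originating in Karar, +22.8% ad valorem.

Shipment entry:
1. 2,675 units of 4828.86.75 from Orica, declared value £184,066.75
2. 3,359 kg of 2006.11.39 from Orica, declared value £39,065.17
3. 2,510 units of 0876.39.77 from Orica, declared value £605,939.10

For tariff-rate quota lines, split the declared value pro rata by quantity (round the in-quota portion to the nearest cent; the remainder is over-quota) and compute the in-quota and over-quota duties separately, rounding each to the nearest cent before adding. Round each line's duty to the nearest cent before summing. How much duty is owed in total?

£53,097.21

Line 1 (4828.86.75, Orica, 2,675 units, £184,066.75):
Code 4828.86.75 is under a tariff-rate quota (threshold 945 units). In-quota: 945 units at 9.5%; over-quota: 1,730 units at 34%.
Pro-rata value split: in-quota = £184,066.75 × 945/2,675 = £65,025.45; over-quota = £184,066.75 − £65,025.45 = £119,041.30.
In-quota duty = £65,025.45 × 9.5% = £6,177.42. Over-quota duty = £119,041.30 × 34% = £40,474.04.
Line duty = £6,177.42 + £40,474.04 = £46,651.46.
Line 2 (2006.11.39, Orica, 3,359 kg, £39,065.17):
Base rate for 2006.11.39 is 26.5%.
Origin Orica qualifies under the Faray–Orica agreement and 2006.11.39 is covered: preferential rate 16.5% applies instead.
Duty = £39,065.17 × 16.5% = £6,445.75.
Line 3 (0876.39.77, Orica, 2,510 units, £605,939.10):
Base rate for 0876.39.77 is 30.5%.
Origin Orica qualifies under the Faray–Orica agreement and 0876.39.77 is covered: preferential rate Free applies instead.
The additional-duty order on 0876.39.77 targets Karar, not Orica; it does not apply.
Duty = £605,939.10 × 0% = £0.00.
Total = £46,651.46 + £6,445.75 + £0.00 = £53,097.21.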